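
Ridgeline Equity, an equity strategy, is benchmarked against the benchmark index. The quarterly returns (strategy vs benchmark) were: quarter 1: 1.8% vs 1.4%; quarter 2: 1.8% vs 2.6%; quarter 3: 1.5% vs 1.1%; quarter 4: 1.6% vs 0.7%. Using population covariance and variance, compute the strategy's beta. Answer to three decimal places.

0.127

r̄p = 1.6750%,  r̄m = 1.4500%
Cov = Σ(rp − r̄p)(rm − r̄m) / 4 = 0.0638
Var(rm) = Σ(rm − r̄m)² / 4 = 0.5025
β = Cov / Var = 0.0638 / 0.5025 = 0.1270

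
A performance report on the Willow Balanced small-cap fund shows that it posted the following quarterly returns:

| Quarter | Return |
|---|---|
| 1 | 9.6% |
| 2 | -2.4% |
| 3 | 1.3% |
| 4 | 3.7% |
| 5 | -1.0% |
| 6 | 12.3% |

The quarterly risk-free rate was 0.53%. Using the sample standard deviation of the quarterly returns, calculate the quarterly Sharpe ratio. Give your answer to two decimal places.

0.57

Mean return r̄ = 23.50 / 6 = 3.9167%
Σ(r − r̄)² = (9.6 − 3.9167)² + (-2.4 − 3.9167)² + … = 173.5483
sample σ = √(173.5483 / 5) = √34.7097 = 5.8915%
Sharpe = (r̄ − rf) / σ = (3.9167 − 0.53) / 5.8915 = 3.3867 / 5.8915 = 0.5748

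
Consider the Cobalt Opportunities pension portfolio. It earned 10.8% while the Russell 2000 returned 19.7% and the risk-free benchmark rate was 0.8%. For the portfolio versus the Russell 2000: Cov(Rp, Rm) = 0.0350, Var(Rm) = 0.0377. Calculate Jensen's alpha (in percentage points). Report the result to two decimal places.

-7.55

β = Cov / Var = 0.0350 / 0.0377 = 0.9284
E[R] = Rf + β(Rm − Rf) = 0.8% + 0.9284 × (19.7% − 0.8%) = 18.3468%
α = Rp − E[R] = 10.8% − 18.3468% = -7.5468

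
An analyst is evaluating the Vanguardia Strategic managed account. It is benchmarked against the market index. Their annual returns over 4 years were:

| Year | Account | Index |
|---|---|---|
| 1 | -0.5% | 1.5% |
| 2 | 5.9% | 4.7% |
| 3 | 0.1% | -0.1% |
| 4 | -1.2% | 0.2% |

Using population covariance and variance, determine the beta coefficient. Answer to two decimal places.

r̄p = 1.0750%,  r̄m = 1.5750%
Cov = Σ(rp − r̄p)(rm − r̄m) / 4 = 4.9894
Var(rm) = Σ(rm − r̄m)² / 4 = 3.6169
β = Cov / Var = 4.9894 / 3.6169 = 1.3795

1.38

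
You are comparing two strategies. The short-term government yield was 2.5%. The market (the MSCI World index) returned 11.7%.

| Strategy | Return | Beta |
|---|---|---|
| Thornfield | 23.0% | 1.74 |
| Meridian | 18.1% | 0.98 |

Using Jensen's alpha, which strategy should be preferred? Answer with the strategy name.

Thornfield: α = 23.0% − [2.5% + 1.74 × (11.7% − 2.5%)] = 4.492
Meridian: α = 18.1% − [2.5% + 0.98 × (11.7% − 2.5%)] = 6.584
Highest: Meridian (6.584).

Meridian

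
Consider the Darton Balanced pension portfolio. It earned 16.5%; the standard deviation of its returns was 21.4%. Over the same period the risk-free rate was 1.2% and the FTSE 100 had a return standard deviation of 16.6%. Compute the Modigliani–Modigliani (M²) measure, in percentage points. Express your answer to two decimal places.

13.07

Sharpe = (Rp − Rf) / σp = (16.5% − 1.2%) / 21.4% = 0.7150
M² = Rf + Sharpe × σm = 1.2% + 0.7150 × 16.6% = 13.0690%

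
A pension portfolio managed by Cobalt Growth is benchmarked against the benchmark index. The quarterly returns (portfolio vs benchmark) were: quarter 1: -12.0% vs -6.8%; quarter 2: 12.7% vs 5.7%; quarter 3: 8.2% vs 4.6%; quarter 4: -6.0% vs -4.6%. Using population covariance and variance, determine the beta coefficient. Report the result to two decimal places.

r̄p = 0.7250%,  r̄m = -0.2750%
Cov = Σ(rp − r̄p)(rm − r̄m) / 4 = 55.0269
Var(rm) = Σ(rm − r̄m)² / 4 = 30.1869
β = Cov / Var = 55.0269 / 30.1869 = 1.8229

1.82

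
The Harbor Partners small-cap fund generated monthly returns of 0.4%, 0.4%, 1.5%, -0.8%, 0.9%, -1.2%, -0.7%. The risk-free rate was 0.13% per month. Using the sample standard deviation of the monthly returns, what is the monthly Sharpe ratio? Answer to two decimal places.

-0.06

Mean return μ = 0.50 / 7 = 0.0714%
Sample std dev = √[5.9143 / 6] = 0.9928%
Sharpe = (μ − rf) / σ = (0.0714 − 0.13) / 0.9928 = -0.0586 / 0.9928 = -0.0590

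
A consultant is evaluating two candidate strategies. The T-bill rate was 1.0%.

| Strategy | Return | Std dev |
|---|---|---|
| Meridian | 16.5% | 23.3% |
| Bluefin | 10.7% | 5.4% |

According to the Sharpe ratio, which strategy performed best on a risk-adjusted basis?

Meridian: Sharpe ratio = (16.5% − 1.0%) / 23.3% = 0.665
Bluefin: Sharpe ratio = (10.7% − 1.0%) / 5.4% = 1.796
Highest: Bluefin (1.796).

Bluefin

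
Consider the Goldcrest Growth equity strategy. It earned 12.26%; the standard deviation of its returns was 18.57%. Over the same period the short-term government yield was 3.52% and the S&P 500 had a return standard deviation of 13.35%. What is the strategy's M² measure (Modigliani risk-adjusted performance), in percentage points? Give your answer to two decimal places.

Sharpe = (Rp − Rf) / σp = (12.26% − 3.52%) / 18.57% = 0.4707
M² = Rf + Sharpe × σm = 3.52% + 0.4707 × 13.35% = 9.8038%

9.80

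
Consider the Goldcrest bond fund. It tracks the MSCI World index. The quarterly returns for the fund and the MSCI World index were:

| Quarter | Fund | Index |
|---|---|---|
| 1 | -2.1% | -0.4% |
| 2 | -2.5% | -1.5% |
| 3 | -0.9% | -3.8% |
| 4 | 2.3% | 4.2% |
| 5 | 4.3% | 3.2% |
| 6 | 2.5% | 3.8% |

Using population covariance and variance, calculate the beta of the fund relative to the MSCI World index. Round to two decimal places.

0.70

r̄p = 0.6000%,  r̄m = 0.9167%
Cov = Σ(rp − r̄p)(rm − r̄m) / 6 = 6.2717
Var(rm) = Σ(rm − r̄m)² / 6 = 9.0214
β = Cov / Var = 6.2717 / 9.0214 = 0.6952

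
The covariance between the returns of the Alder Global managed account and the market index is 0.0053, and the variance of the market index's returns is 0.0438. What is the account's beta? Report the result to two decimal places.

β = Cov(Rp, Rm) / Var(Rm) = 0.0053 / 0.0438 = 0.1210

0.12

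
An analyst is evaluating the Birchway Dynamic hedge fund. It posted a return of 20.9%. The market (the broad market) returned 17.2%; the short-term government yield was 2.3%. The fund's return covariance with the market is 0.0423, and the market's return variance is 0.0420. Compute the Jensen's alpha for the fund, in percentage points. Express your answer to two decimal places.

β = Cov / Var = 0.0423 / 0.0420 = 1.0071
E[R] = Rf + β(Rm − Rf) = 2.3% + 1.0071 × (17.2% − 2.3%) = 17.3058%
α = Rp − E[R] = 20.9% − 17.3058% = 3.5942

3.59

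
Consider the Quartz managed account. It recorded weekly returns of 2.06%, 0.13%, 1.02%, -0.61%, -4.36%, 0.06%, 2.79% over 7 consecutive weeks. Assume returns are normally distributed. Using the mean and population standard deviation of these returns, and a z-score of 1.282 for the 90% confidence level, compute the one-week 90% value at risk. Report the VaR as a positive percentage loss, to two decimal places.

2.60

r̄ = (2.06 + 0.13 + 1.02 − 0.61 − 4.36 + 0.06 + 2.79) / 7 = 1.090 / 7 = 0.1557%
Population std dev = √[32.3006 / 7] = 2.1481%
VaR = −(r̄ − z·σ) = −(0.1557 − 1.282 × 2.1481) = −(-2.5982) = 2.5982%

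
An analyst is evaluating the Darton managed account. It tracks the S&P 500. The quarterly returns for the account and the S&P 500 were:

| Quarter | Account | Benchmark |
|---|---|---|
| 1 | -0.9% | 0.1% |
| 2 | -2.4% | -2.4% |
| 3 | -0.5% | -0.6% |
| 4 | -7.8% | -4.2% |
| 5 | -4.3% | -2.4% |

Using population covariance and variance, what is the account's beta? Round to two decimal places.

r̄p = -3.1800%,  r̄m = -1.9000%
Cov = Σ(rp − r̄p)(rm − r̄m) / 5 = 3.7680
Var(rm) = Σ(rm − r̄m)² / 5 = 2.2960
β = Cov / Var = 3.7680 / 2.2960 = 1.6411

1.64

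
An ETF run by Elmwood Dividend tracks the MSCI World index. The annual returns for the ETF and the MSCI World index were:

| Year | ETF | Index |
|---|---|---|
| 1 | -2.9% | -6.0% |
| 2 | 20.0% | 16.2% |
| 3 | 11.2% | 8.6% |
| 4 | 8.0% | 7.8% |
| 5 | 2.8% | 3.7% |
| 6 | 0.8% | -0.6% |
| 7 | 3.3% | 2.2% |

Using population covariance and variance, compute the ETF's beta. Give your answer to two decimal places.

1.04

r̄p = 6.1714%,  r̄m = 4.5571%
Cov = Σ(rp − r̄p)(rm − r̄m) / 7 = 45.7702
Var(rm) = Σ(rm − r̄m)² / 7 = 43.8224
β = Cov / Var = 45.7702 / 43.8224 = 1.0444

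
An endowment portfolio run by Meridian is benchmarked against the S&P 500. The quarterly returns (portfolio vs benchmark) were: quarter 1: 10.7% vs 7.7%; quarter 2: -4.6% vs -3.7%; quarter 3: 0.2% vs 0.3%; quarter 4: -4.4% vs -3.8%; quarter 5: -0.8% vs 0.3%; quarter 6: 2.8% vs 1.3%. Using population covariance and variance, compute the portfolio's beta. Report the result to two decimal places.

r̄p = 0.6500%,  r̄m = 0.3500%
Cov = Σ(rp − r̄p)(rm − r̄m) / 6 = 19.7042
Var(rm) = Σ(rm − r̄m)² / 6 = 14.7592
β = Cov / Var = 19.7042 / 14.7592 = 1.3350

1.34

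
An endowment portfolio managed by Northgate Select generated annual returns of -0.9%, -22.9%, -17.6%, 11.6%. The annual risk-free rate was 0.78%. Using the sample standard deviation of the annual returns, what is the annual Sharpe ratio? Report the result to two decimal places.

Mean return r̄ = -29.80 / 4 = -7.4500%
Σ(r − r̄)² = (-0.9 − (-7.4500))² + (-22.9 − (-7.4500))² + … = 747.5300
sample σ = √(747.5300 / 3) = √249.1767 = 15.7853%
Sharpe = (r̄ − rf) / σ = (-7.4500 − 0.78) / 15.7853 = -8.2300 / 15.7853 = -0.5214

-0.52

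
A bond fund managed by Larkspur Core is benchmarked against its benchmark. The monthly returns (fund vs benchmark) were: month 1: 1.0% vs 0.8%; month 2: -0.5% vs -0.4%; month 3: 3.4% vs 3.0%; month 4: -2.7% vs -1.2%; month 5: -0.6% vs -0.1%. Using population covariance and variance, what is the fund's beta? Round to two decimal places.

1.37

r̄p = 0.1200%,  r̄m = 0.4200%
Cov = Σ(rp − r̄p)(rm − r̄m) / 5 = 2.8496
Var(rm) = Σ(rm − r̄m)² / 5 = 2.0736
β = Cov / Var = 2.8496 / 2.0736 = 1.3742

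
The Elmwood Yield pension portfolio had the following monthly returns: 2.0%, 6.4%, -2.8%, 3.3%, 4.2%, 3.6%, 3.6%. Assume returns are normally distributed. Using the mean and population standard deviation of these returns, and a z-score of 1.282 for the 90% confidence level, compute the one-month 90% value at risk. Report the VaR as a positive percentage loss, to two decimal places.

r̄ = (2 + 6.4 − 2.8 + 3.3 + 4.2 + 3.6 + 3.6) / 7 = 2.9000%
Population std dev = √[48.3800 / 7] = 2.6290%
VaR = −(r̄ − z·σ) = −(2.9000 − 1.282 × 2.6290) = −(-0.4704) = 0.4704%

0.47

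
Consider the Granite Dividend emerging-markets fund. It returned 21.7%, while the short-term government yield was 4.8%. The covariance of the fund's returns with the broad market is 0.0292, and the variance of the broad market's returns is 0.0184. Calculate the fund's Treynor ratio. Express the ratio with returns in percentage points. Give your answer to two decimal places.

β = Cov / Var = 0.0292 / 0.0184 = 1.5870
Treynor = (Rp − Rf) / β = (21.7% − 4.8%) / 1.5870 = 16.90 / 1.5870 = 10.6490

10.65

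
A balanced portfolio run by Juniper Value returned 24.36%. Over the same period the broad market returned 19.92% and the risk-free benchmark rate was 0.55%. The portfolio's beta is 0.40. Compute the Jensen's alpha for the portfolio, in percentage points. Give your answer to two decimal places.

CAPM expected return = Rf + β(Rm − Rf) = 0.55% + 0.40 × (19.92% − 0.55%) = 0.55 + 0.40 × 19.37 = 8.2980%
Jensen's α = Rp − E[R] = 24.36% − 8.2980% = 16.0620

16.06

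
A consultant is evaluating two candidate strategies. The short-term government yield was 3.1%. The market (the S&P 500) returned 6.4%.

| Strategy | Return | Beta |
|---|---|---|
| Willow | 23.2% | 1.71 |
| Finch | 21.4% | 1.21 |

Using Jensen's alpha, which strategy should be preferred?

Willow: α = 23.2% − [3.1% + 1.71 × (6.4% − 3.1%)] = 14.457
Finch: α = 21.4% − [3.1% + 1.21 × (6.4% − 3.1%)] = 14.307
Highest: Willow (14.457).

Willow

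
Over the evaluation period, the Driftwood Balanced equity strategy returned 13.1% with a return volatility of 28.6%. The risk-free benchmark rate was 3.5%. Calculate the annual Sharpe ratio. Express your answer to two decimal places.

0.34

Sharpe = (Rp − Rf) / σp = (13.1% − 3.5%) / 28.6% = 9.60% / 28.6% = 0.3357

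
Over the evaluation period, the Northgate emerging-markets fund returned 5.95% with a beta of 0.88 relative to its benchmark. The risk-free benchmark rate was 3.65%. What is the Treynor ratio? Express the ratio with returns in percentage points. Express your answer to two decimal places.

Treynor = (Rp − Rf) / β = (5.95% − 3.65%) / 0.88 = 2.30 / 0.88 = 2.6136

2.61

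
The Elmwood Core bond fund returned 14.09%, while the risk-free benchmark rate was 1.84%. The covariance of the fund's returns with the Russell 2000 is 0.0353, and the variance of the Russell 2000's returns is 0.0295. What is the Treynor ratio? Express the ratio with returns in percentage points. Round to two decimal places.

10.24

β = Cov / Var = 0.0353 / 0.0295 = 1.1966
Treynor = (Rp − Rf) / β = (14.09% − 1.84%) / 1.1966 = 12.25 / 1.1966 = 10.2373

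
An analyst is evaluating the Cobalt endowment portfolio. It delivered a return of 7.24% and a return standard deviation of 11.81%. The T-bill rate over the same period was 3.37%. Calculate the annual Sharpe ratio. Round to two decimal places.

0.33

Sharpe = (Rp − Rf) / σp = (7.24% − 3.37%) / 11.81% = 3.87% / 11.81% = 0.3277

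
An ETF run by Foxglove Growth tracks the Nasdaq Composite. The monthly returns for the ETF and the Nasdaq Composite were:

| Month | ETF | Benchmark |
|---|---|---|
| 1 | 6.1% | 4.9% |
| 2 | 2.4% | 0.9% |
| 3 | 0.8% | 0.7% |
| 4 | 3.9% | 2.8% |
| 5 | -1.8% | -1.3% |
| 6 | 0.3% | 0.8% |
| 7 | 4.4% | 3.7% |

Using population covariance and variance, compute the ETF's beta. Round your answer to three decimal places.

1.253

r̄p = 2.3000%,  r̄m = 1.7857%
Cov = Σ(rp − r̄p)(rm − r̄m) / 7 = 4.8057
Var(rm) = Σ(rm − r̄m)² / 7 = 3.8355
β = Cov / Var = 4.8057 / 3.8355 = 1.2530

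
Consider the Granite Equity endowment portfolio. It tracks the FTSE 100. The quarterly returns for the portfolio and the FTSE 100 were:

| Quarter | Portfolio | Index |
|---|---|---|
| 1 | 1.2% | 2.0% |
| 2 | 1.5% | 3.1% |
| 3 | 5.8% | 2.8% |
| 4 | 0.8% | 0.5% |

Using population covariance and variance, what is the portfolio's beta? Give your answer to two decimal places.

1.02

r̄p = 2.3250%,  r̄m = 2.1000%
Cov = Σ(rp − r̄p)(rm − r̄m) / 4 = 1.0400
Var(rm) = Σ(rm − r̄m)² / 4 = 1.0150
β = Cov / Var = 1.0400 / 1.0150 = 1.0246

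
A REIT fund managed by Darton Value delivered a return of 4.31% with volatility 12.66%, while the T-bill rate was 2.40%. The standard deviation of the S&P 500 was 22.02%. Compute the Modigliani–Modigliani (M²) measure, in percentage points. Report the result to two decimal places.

5.72

Sharpe = (Rp − Rf) / σp = (4.31% − 2.40%) / 12.66% = 0.1509
M² = Rf + Sharpe × σm = 2.40% + 0.1509 × 22.02% = 5.7228%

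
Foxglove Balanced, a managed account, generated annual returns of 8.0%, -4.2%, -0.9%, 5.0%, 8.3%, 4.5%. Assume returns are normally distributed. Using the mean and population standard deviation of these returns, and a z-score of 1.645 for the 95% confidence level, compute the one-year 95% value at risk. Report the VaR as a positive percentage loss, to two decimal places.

Mean return μ = 20.70 / 6 = 3.4500%
Population σ = √[Σ(r − μ)² / 6] = √[125.1750 / 6] = √20.8625 = 4.5675%
VaR = −(μ − z·σ) = −(3.4500 − 1.645 × 4.5675) = −(-4.0635) = 4.0635%

4.06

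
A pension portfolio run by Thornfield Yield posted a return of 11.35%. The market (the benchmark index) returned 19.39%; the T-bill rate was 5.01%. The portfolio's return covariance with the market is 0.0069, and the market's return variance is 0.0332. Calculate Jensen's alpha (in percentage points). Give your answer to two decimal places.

3.35

β = Cov / Var = 0.0069 / 0.0332 = 0.2078
E[R] = Rf + β(Rm − Rf) = 5.01% + 0.2078 × (19.39% − 5.01%) = 7.9982%
α = Rp − E[R] = 11.35% − 7.9982% = 3.3518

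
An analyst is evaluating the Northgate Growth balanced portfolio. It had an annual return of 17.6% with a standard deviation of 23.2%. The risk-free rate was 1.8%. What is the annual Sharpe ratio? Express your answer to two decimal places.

Sharpe = (Rp − Rf) / σp = (17.6% − 1.8%) / 23.2% = 15.80% / 23.2% = 0.6810

0.68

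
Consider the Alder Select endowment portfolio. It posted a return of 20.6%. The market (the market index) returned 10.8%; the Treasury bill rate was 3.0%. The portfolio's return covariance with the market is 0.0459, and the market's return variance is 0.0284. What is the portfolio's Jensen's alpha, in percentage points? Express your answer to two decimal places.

4.99

β = Cov / Var = 0.0459 / 0.0284 = 1.6162
E[R] = Rf + β(Rm − Rf) = 3.0% + 1.6162 × (10.8% − 3.0%) = 15.6064%
α = Rp − E[R] = 20.6% − 15.6064% = 4.9936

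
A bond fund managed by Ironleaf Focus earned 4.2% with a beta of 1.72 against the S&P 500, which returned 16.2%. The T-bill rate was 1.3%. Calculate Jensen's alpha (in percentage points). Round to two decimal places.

-22.73

CAPM expected return = Rf + β(Rm − Rf) = 1.3% + 1.72 × (16.2% − 1.3%) = 1.3 + 1.72 × 14.90 = 26.9280%
Jensen's α = Rp − E[R] = 4.2% − 26.9280% = -22.7280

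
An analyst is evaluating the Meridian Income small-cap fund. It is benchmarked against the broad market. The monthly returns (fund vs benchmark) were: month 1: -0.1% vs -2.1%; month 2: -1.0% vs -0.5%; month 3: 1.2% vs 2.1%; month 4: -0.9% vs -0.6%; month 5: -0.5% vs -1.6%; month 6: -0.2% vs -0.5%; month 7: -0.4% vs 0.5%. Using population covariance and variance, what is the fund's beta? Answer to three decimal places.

r̄p = -0.2714%,  r̄m = -0.3857%
Cov = Σ(rp − r̄p)(rm − r̄m) / 7 = 0.5339
Var(rm) = Σ(rm − r̄m)² / 7 = 1.6355
β = Cov / Var = 0.5339 / 1.6355 = 0.3264

0.326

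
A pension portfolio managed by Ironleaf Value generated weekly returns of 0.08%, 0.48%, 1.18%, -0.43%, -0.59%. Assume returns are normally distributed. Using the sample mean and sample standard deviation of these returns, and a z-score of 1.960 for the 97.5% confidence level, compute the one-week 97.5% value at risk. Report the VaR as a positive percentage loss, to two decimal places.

1.26

Mean return r̄ = 0.720 / 5 = 0.1440%
Σ(r − r̄)² = 2.0585; sample σ = √(2.0585/4) = 0.7174%
VaR = −(r̄ − z·σ) = −(0.1440 − 1.960 × 0.7174) = −(-1.2621) = 1.2621%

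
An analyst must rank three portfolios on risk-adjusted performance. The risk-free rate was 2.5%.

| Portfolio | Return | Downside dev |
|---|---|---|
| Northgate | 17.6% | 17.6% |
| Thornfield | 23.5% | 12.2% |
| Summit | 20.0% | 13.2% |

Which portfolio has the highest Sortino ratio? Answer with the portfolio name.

Northgate: Sortino ratio = (17.6% − 2.5%) / 17.6% = 0.858
Thornfield: Sortino ratio = (23.5% − 2.5%) / 12.2% = 1.721
Summit: Sortino ratio = (20.0% − 2.5%) / 13.2% = 1.326
Highest: Thornfield (1.721).

Thornfield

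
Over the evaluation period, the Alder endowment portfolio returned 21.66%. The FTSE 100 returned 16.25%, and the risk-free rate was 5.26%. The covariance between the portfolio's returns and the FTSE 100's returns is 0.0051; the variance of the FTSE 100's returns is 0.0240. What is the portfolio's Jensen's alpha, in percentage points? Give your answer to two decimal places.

14.06

β = Cov / Var = 0.0051 / 0.0240 = 0.2125
E[R] = Rf + β(Rm − Rf) = 5.26% + 0.2125 × (16.25% − 5.26%) = 7.5954%
α = Rp − E[R] = 21.66% − 7.5954% = 14.0646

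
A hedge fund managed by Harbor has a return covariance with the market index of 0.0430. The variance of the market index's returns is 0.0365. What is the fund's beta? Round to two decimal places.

β = Cov(Rp, Rm) / Var(Rm) = 0.0430 / 0.0365 = 1.1781

1.18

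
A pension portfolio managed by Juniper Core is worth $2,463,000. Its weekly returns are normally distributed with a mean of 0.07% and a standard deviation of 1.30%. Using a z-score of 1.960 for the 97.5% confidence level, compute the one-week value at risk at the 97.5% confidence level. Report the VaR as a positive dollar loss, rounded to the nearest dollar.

$61,033

Return at the 97.5% tail: μ − z·σ = 0.07% − 1.960 × 1.30% = 0.07 − 2.5480 = -2.4780%
VaR = −(-2.4780%) × $2,463,000 = 2.4780% × $2,463,000 = $61,033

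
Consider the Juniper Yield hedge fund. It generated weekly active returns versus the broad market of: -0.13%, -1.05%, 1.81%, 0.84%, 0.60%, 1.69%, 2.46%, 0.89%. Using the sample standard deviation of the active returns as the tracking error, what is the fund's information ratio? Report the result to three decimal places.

μ = (-0.13 − 1.05 + 1.81 + 0.84 + 0.6 + 1.69 + 2.46 + 0.89) / 8 = 0.8888%
Σ(r − μ)² = 8.8419; sample σ = √(8.8419/7) = 1.1239%
IR = μ / tracking error = 0.8888 / 1.1239 = 0.7908

0.791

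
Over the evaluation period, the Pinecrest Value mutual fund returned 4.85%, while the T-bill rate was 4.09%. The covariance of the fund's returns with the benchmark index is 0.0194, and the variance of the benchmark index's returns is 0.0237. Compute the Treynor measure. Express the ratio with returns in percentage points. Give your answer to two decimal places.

β = Cov / Var = 0.0194 / 0.0237 = 0.8186
Treynor = (Rp − Rf) / β = (4.85% − 4.09%) / 0.8186 = 0.76 / 0.8186 = 0.9284

0.93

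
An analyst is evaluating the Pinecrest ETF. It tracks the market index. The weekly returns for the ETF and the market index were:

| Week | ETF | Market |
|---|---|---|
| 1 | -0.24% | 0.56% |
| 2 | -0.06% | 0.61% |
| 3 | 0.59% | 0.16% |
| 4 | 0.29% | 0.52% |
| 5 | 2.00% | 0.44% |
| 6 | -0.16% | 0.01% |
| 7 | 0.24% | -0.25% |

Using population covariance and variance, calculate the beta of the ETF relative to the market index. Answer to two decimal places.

r̄p = 0.3800%,  r̄m = 0.2929%
Cov = Σ(rp − r̄p)(rm − r̄m) / 7 = 0.0162
Var(rm) = Σ(rm − r̄m)² / 7 = 0.0911
β = Cov / Var = 0.0162 / 0.0911 = 0.1778

0.18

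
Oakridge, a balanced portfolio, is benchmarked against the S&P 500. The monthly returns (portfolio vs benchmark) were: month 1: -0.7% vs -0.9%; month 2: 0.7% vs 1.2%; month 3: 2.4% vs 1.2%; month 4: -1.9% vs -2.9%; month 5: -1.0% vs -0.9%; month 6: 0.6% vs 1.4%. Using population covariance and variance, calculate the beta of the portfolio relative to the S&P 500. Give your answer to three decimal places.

r̄p = 0.0167%,  r̄m = -0.1500%
Cov = Σ(rp − r̄p)(rm − r̄m) / 6 = 1.9358
Var(rm) = Σ(rm − r̄m)² / 6 = 2.4558
β = Cov / Var = 1.9358 / 2.4558 = 0.7883

0.788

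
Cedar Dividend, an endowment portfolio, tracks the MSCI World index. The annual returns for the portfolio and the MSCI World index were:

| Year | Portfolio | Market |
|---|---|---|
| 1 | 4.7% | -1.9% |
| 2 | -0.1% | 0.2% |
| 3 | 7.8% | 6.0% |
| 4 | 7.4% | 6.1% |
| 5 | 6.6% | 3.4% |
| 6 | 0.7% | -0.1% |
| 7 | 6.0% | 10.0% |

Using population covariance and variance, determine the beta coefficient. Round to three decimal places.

r̄p = 4.7286%,  r̄m = 3.3857%
Cov = Σ(rp − r̄p)(rm − r̄m) / 7 = 7.6133
Var(rm) = Σ(rm − r̄m)² / 7 = 15.4555
β = Cov / Var = 7.6133 / 15.4555 = 0.4926

0.493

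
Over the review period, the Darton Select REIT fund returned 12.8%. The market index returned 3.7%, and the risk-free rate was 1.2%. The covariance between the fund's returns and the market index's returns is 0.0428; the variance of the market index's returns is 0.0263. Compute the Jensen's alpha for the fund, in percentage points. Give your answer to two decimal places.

β = Cov / Var = 0.0428 / 0.0263 = 1.6274
E[R] = Rf + β(Rm − Rf) = 1.2% + 1.6274 × (3.7% − 1.2%) = 5.2685%
α = Rp − E[R] = 12.8% − 5.2685% = 7.5315

7.53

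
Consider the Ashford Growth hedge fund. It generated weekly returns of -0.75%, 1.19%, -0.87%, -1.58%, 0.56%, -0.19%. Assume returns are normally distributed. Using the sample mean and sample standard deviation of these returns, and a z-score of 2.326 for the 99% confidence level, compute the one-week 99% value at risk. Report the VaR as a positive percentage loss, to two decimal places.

μ = (-0.75 + 1.19 − 0.87 − 1.58 + 0.56 − 0.19) / 6 = -0.2733%
Sample std dev = √[5.1333 / 5] = 1.0132%
VaR = −(μ − z·σ) = −(-0.2733 − 2.326 × 1.0132) = −(-2.6300) = 2.6300%

2.63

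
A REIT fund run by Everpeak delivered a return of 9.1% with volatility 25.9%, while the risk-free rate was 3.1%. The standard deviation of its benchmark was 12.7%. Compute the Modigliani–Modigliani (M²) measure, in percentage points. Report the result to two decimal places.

6.04

Sharpe = (Rp − Rf) / σp = (9.1% − 3.1%) / 25.9% = 0.2317
M² = Rf + Sharpe × σm = 3.1% + 0.2317 × 12.7% = 6.0426%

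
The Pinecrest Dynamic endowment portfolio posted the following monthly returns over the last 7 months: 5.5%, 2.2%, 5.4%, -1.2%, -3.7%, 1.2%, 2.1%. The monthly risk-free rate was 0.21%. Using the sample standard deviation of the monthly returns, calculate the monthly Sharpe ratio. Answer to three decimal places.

0.431

r̄ = (5.5 + 2.2 + 5.4 − 1.2 − 3.7 + 1.2 + 2.1) / 7 = 1.6429%
Σ(r − r̄)² = (5.5 − 1.6429)² + (2.2 − 1.6429)² + (5.4 − 1.6429)² + … = 66.3371
σ = √[66.3371 / 6] = 3.3251%
Sharpe = (r̄ − rf) / σ = (1.6429 − 0.21) / 3.3251 = 1.4329 / 3.3251 = 0.4309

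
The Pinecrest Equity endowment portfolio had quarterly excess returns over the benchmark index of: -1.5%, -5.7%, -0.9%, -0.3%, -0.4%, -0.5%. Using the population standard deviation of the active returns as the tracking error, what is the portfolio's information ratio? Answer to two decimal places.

Mean return r̄ = -9.30 / 6 = -1.5500%
Population σ = √[Σ(r − r̄)² / 6] = √[21.6350 / 6] = √3.6058 = 1.8989%
IR = r̄ / tracking error = -1.5500 / 1.8989 = -0.8163

-0.82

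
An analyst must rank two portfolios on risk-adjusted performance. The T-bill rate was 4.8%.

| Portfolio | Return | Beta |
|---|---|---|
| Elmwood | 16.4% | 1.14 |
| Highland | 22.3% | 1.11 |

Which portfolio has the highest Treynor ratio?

Elmwood: Treynor = (16.4% − 4.8%) / 1.14 = 10.175
Highland: Treynor = (22.3% − 4.8%) / 1.11 = 15.766
Highest: Highland (15.766).

Highland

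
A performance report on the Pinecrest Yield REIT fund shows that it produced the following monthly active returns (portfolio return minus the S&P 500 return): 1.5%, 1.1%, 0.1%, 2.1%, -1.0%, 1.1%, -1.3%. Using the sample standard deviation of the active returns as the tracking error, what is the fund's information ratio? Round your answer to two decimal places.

0.40

Mean return μ = 3.60 / 7 = 0.5143%
Sample std dev = √[9.9286 / 6] = 1.2864%
IR = μ / tracking error = 0.5143 / 1.2864 = 0.3998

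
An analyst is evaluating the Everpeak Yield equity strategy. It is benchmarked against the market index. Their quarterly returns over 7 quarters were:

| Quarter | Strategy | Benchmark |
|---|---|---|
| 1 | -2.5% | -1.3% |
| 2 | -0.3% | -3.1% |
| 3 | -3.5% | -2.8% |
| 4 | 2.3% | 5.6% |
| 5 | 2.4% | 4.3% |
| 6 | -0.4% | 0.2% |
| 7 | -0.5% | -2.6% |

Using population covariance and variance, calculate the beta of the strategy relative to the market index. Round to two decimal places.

r̄p = -0.3571%,  r̄m = 0.0429%
Cov = Σ(rp − r̄p)(rm − r̄m) / 7 = 5.5010
Var(rm) = Σ(rm − r̄m)² / 7 = 10.8253
β = Cov / Var = 5.5010 / 10.8253 = 0.5082

0.51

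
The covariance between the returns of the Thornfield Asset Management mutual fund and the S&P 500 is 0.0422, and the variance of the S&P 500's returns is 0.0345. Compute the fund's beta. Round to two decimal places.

β = Cov(Rp, Rm) / Var(Rm) = 0.0422 / 0.0345 = 1.2232

1.22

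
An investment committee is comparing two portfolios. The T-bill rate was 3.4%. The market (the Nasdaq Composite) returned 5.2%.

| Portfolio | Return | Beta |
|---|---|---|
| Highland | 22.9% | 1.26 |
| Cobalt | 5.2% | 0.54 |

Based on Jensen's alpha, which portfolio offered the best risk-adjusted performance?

Highland

Highland: α = 22.9% − [3.4% + 1.26 × (5.2% − 3.4%)] = 17.232
Cobalt: α = 5.2% − [3.4% + 0.54 × (5.2% − 3.4%)] = 0.828
Highest: Highland (17.232).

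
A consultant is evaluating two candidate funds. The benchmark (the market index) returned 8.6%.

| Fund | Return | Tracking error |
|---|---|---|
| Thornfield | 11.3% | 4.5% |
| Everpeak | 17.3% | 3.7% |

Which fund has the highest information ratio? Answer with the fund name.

Everpeak

Thornfield: IR = (11.3% − 8.6%) / 4.5% = 0.600
Everpeak: IR = (17.3% − 8.6%) / 3.7% = 2.351
Highest: Everpeak (2.351).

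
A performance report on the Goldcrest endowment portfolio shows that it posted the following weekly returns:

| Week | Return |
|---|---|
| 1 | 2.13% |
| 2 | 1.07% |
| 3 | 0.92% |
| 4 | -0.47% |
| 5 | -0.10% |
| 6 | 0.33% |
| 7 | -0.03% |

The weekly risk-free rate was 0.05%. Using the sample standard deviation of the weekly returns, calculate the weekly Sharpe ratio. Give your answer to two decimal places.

0.56

r̄ = (2.13 + 1.07 + 0.92 − 0.47 − 0.1 + 0.33 − 0.03) / 7 = 3.850 / 7 = 0.5500%
Σ(r − r̄)² = (2.13 − 0.5500)² + (1.07 − 0.5500)² + (0.92 − 0.5500)² + … = 4.7514
sample σ = √(4.7514 / 6) = √0.7919 = 0.8899%
Sharpe = (r̄ − rf) / σ = (0.5500 − 0.05) / 0.8899 = 0.5000 / 0.8899 = 0.5619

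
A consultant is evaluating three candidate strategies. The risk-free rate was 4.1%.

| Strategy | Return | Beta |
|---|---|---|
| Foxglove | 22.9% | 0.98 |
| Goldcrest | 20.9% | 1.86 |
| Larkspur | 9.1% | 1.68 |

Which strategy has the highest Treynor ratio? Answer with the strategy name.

Foxglove: Treynor = (22.9% − 4.1%) / 0.98 = 19.184
Goldcrest: Treynor = (20.9% − 4.1%) / 1.86 = 9.032
Larkspur: Treynor = (9.1% − 4.1%) / 1.68 = 2.976
Highest: Foxglove (19.184).

Foxglove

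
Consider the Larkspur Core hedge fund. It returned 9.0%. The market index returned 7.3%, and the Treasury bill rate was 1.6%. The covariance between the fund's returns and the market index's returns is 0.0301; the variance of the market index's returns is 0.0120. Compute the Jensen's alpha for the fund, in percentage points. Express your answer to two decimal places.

β = Cov / Var = 0.0301 / 0.0120 = 2.5083
E[R] = Rf + β(Rm − Rf) = 1.6% + 2.5083 × (7.3% − 1.6%) = 15.8973%
α = Rp − E[R] = 9.0% − 15.8973% = -6.8973

-6.90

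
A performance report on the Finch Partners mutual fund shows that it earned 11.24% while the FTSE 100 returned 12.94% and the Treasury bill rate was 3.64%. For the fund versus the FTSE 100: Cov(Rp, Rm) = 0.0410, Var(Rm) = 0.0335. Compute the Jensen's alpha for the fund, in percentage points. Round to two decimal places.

β = Cov / Var = 0.0410 / 0.0335 = 1.2239
E[R] = Rf + β(Rm − Rf) = 3.64% + 1.2239 × (12.94% − 3.64%) = 15.0223%
α = Rp − E[R] = 11.24% − 15.0223% = -3.7823

-3.78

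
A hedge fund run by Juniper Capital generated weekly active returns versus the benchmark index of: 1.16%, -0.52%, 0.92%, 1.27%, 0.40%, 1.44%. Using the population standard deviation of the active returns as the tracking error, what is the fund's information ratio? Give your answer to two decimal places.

Mean return r̄ = 4.670 / 6 = 0.7783%
Population σ = √[Σ(r − r̄)² / 6] = √[2.6741 / 6] = √0.4457 = 0.6676%
IR = r̄ / tracking error = 0.7783 / 0.6676 = 1.1658

1.17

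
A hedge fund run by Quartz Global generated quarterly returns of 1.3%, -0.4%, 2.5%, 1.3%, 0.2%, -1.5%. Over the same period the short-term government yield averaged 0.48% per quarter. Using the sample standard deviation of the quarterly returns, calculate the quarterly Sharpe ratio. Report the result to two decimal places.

μ = (1.3 − 0.4 + 2.5 + 1.3 + 0.2 − 1.5) / 6 = 3.40 / 6 = 0.5667%
Σ(r − μ)² = (1.3 − 0.5667)² + (-0.4 − 0.5667)² + … = 10.1533
sample σ = √(10.1533 / 5) = √2.0307 = 1.4250%
Sharpe = (μ − rf) / σ = (0.5667 − 0.48) / 1.4250 = 0.0867 / 1.4250 = 0.0608

0.06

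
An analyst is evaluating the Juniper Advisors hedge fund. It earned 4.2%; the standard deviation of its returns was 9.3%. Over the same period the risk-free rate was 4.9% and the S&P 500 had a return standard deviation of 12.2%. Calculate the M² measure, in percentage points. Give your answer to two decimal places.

3.98

Sharpe = (Rp − Rf) / σp = (4.2% − 4.9%) / 9.3% = -0.0753
M² = Rf + Sharpe × σm = 4.9% + -0.0753 × 12.2% = 3.9813%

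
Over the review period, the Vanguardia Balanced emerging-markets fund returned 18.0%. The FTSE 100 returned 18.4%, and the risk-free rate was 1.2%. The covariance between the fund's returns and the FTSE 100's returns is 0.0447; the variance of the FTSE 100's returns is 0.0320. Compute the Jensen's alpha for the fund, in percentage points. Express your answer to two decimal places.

-7.23

β = Cov / Var = 0.0447 / 0.0320 = 1.3969
E[R] = Rf + β(Rm − Rf) = 1.2% + 1.3969 × (18.4% − 1.2%) = 25.2267%
α = Rp − E[R] = 18.0% − 25.2267% = -7.2267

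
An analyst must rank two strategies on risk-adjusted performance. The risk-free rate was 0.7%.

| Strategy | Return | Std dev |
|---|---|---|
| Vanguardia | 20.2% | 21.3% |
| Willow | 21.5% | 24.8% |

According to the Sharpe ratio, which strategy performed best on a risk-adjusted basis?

Vanguardia

Vanguardia: Sharpe ratio = (20.2% − 0.7%) / 21.3% = 0.915
Willow: Sharpe ratio = (21.5% − 0.7%) / 24.8% = 0.839
Highest: Vanguardia (0.915).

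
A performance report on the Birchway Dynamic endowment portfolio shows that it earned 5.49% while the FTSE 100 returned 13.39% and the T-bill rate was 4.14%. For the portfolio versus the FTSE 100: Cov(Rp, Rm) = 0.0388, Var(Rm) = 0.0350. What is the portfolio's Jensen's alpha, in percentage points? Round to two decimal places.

-8.90

β = Cov / Var = 0.0388 / 0.0350 = 1.1086
E[R] = Rf + β(Rm − Rf) = 4.14% + 1.1086 × (13.39% − 4.14%) = 14.3946%
α = Rp − E[R] = 5.49% − 14.3946% = -8.9046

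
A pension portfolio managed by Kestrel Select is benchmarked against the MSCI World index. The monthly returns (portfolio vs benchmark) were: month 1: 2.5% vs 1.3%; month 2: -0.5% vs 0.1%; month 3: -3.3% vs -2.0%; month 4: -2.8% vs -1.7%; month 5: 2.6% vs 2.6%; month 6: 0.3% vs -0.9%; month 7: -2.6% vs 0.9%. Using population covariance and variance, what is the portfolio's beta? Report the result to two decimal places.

1.11

r̄p = -0.5429%,  r̄m = 0.0429%
Cov = Σ(rp − r̄p)(rm − r̄m) / 7 = 2.6961
Var(rm) = Σ(rm − r̄m)² / 7 = 2.4224
β = Cov / Var = 2.6961 / 2.4224 = 1.1130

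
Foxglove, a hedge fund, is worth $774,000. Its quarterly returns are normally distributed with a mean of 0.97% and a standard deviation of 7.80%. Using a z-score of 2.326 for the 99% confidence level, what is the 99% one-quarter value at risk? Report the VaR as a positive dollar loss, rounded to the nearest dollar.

$132,917

Return at the 99% tail: μ − z·σ = 0.97% − 2.326 × 7.80% = 0.97 − 18.1428 = -17.1728%
VaR = −(-17.1728%) × $774,000 = 17.1728% × $774,000 = $132,917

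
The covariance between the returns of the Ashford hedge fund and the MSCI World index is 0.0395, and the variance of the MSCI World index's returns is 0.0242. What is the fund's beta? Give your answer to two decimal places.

1.63

β = Cov(Rp, Rm) / Var(Rm) = 0.0395 / 0.0242 = 1.6322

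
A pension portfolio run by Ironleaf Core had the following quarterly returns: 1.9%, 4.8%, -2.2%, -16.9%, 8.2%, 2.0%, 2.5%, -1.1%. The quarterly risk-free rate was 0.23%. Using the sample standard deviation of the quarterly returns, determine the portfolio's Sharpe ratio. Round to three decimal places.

-0.044

r̄ = (1.9 + 4.8 − 2.2 − 16.9 + 8.2 + 2 + 2.5 − 1.1) / 8 = -0.80 / 8 = -0.1000%
Sample std dev = √[395.7200 / 7] = 7.5187%
Sharpe = (r̄ − rf) / σ = (-0.1000 − 0.23) / 7.5187 = -0.3300 / 7.5187 = -0.0439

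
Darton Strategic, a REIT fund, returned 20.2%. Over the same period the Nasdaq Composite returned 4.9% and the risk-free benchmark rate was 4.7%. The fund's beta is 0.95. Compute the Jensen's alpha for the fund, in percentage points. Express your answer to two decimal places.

15.31

CAPM expected return = Rf + β(Rm − Rf) = 4.7% + 0.95 × (4.9% − 4.7%) = 4.7 + 0.95 × 0.20 = 4.8900%
Jensen's α = Rp − E[R] = 20.2% − 4.8900% = 15.3100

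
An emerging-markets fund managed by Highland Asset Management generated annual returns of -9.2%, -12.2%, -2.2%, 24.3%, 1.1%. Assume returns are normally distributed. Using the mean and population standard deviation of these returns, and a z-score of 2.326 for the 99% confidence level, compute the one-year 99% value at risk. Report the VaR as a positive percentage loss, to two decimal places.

29.60

r̄ = (-9.2 − 12.2 − 2.2 + 24.3 + 1.1) / 5 = 1.80 / 5 = 0.3600%
Σ(r − r̄)² = (-9.2 − 0.3600)² + (-12.2 − 0.3600)² + (-2.2 − 0.3600)² + … = 829.3720
population σ = √(829.3720 / 5) = √165.8744 = 12.8792%
VaR = −(r̄ − z·σ) = −(0.3600 − 2.326 × 12.8792) = −(-29.5970) = 29.5970%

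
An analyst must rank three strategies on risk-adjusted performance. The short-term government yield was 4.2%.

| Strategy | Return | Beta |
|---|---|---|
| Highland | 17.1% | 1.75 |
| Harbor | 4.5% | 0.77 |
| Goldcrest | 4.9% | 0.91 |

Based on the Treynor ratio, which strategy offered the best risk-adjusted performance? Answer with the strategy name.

Highland

Highland: Treynor = (17.1% − 4.2%) / 1.75 = 7.371
Harbor: Treynor = (4.5% − 4.2%) / 0.77 = 0.390
Goldcrest: Treynor = (4.9% − 4.2%) / 0.91 = 0.769
Highest: Highland (7.371).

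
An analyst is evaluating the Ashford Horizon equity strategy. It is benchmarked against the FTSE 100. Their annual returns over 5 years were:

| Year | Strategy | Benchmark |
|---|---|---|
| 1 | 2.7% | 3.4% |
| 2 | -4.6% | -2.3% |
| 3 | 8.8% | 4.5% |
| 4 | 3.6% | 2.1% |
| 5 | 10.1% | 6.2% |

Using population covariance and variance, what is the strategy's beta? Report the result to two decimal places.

r̄p = 4.1200%,  r̄m = 2.7800%
Cov = Σ(rp − r̄p)(rm − r̄m) / 5 = 14.4544
Var(rm) = Σ(rm − r̄m)² / 5 = 8.2616
β = Cov / Var = 14.4544 / 8.2616 = 1.7496

1.75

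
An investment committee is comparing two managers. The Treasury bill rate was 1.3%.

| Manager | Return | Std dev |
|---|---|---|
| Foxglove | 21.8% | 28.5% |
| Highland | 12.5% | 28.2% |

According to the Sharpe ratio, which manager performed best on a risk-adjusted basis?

Foxglove: Sharpe ratio = (21.8% − 1.3%) / 28.5% = 0.719
Highland: Sharpe ratio = (12.5% − 1.3%) / 28.2% = 0.397
Highest: Foxglove (0.719).

Foxglove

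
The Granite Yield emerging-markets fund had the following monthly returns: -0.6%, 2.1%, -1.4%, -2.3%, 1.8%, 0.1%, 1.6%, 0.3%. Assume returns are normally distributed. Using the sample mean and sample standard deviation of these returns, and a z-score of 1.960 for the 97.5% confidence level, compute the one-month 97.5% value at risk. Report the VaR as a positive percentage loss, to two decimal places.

2.91

r̄ = (-0.6 + 2.1 − 1.4 − 2.3 + 1.8 + 0.1 + 1.6 + 0.3) / 8 = 1.60 / 8 = 0.2000%
Sample σ = √[Σ(r − r̄)² / 7] = √[17.6000 / 7] = √2.5143 = 1.5857%
VaR = −(r̄ − z·σ) = −(0.2000 − 1.960 × 1.5857) = −(-2.9080) = 2.9080%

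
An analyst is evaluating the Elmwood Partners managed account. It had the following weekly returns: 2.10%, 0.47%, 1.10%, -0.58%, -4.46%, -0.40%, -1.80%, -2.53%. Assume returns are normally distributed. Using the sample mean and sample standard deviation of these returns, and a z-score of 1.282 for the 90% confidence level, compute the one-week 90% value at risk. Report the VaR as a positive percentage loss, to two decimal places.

3.47

μ = (2.1 + 0.47 + 1.1 − 0.58 − 4.46 − 0.4 − 1.8 − 2.53) / 8 = -0.7625%
Σ(r − μ)² = (2.1 − (-0.7625))² + (0.47 − (-0.7625))² + (1.1 − (-0.7625))² + … = 31.2186
σ = √[31.2186 / 7] = 2.1118%
VaR = −(μ − z·σ) = −(-0.7625 − 1.282 × 2.1118) = −(-3.4698) = 3.4698%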